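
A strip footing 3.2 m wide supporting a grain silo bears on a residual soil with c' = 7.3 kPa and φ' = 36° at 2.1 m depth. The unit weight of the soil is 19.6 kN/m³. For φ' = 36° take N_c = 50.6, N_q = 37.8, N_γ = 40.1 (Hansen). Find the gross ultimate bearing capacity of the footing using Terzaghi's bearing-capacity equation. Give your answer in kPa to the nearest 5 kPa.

q_ult ≈ 3185 kPa

q = γ·D_f = 19.6 × 2.1 = 41.16 kPa.
c·N_c = 7.3 × 50.6 = 369.38 kPa
q·N_q = 41.16 × 37.8 = 1555.8 kPa
0.5·γ·B·N_γ = 0.5 × 19.6 × 3.2 × 40.1 = 1257.5 kPa
q_ult = 369.38 + 1555.8 + 1257.5 = 3182.8 kPa.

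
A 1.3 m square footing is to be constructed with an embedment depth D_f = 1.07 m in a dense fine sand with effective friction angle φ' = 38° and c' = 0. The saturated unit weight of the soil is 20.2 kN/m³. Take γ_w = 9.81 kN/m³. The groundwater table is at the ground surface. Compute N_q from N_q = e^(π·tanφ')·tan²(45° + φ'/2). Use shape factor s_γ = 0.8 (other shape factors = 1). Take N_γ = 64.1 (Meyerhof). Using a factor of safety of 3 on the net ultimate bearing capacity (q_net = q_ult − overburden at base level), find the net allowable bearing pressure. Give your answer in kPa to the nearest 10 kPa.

N_q = e^(π·tan38°)·tan²(64°) = 48.93.
γ' = 20.2 − 9.81 = 10.39 kN/m³ (submerged throughout). q = 10.39 × 1.07 = 11.117 kPa; the same γ' applies in the ½γBN_γ term.
q·N_q = 11.117 × 48.933 = 544.01 kPa
0.5·γ·B·N_γ·s_γ = 0.5 × 10.39 × 1.3 × 64.1 × 0.8 = 346.32 kPa
q_ult = 544.01 + 346.32 = 890.33 kPa.
q_net = 890.33 − 11.117 = 879.21 kPa.
q_all(net) = 879.21 / 3 = 293.07 kPa.

q_all(net) ≈ 290 kPa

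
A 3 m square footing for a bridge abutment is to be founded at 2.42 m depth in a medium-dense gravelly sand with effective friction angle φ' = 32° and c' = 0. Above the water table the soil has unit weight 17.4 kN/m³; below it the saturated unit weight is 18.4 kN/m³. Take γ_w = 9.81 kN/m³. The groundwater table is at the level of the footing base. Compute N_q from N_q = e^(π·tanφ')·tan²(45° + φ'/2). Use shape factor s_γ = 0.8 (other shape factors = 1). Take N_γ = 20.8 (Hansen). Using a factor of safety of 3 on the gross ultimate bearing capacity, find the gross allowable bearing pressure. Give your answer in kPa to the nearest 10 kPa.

N_q = e^(π·tan32°)·tan²(61°) = 23.18.
Overburden at base level: q = 17.4 × 2.42 = 42.108 kPa.
Below the base the soil is submerged, so the ½γBN_γ term uses γ' = 18.4 − 9.81 = 8.59 kN/m³.
Surcharge term q·N_q = 42.108 × 23.177 = 975.93 kPa; self-weight term 0.5·γ·B·N_γ·s_γ = 0.5 × 8.59 × 3 × 20.8 × 0.8 = 214.41 kPa.
q_ult = 975.93 + 214.41 = 1190.3 kPa.
q_all = 1190.3 / 3 = 396.78 kPa.

q_all ≈ 400 kPa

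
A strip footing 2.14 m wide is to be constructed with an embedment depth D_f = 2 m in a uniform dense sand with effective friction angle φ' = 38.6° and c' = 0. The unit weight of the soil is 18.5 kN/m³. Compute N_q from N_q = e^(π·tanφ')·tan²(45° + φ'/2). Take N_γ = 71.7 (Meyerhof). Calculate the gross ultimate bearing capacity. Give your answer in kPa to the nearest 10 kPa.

q_ult ≈ 3380 kPa

tan38.6° = 0.7983, so N_q = e^(π×0.7983)·tan²(64.3°) = 12.279 × 4.317 = 53.01.
Effective surcharge at the founding depth q = γ·D_f = 18.5 × 2 = 37 kPa.
q_ult = q·N_q + 0.5·γ·B·N_γ
     = 37 × 53.014 + 0.5 × 18.5 × 2.14 × 71.7
     = 1961.5 + 1419.3 = 3380.8 kPa.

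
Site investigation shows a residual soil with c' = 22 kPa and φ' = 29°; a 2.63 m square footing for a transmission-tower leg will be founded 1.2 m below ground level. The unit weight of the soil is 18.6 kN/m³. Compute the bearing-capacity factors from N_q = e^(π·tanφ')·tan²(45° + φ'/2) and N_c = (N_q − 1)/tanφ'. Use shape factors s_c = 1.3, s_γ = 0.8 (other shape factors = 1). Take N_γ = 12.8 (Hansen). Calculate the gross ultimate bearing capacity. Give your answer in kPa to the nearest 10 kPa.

tan29° = 0.5543, so N_q = e^(π×0.5543)·tan²(59.5°) = 5.705 × 2.882 = 16.44.
N_c = (16.44 − 1)/tan29° = 27.86.
Overburden at base level: q = 18.6 × 1.2 = 22.32 kPa.
Cohesion term c·N_c·s_c = 22 × 27.86 × 1.3 = 796.81 kPa; surcharge term q·N_q = 22.32 × 16.443 = 367.01 kPa; self-weight term 0.5·γ·B·N_γ·s_γ = 0.5 × 18.6 × 2.63 × 12.8 × 0.8 = 250.46 kPa.
q_ult = 796.81 + 367.01 + 250.46 = 1414.3 kPa.

q_ult ≈ 1410 kPa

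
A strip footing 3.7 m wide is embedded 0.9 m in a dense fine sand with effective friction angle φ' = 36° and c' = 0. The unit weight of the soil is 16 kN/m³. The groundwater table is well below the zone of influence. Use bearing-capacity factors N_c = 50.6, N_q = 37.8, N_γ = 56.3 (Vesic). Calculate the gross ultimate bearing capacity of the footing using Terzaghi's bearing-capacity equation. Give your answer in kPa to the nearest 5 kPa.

q_ult ≈ 2210 kPa

Overburden at base level: q = 16 × 0.9 = 14.4 kPa.
Surcharge term q·N_q = 14.4 × 37.8 = 544.32 kPa; self-weight term 0.5·γ·B·N_γ = 0.5 × 16 × 3.7 × 56.3 = 1666.5 kPa.
q_ult = 544.32 + 1666.5 = 2210.8 kPa.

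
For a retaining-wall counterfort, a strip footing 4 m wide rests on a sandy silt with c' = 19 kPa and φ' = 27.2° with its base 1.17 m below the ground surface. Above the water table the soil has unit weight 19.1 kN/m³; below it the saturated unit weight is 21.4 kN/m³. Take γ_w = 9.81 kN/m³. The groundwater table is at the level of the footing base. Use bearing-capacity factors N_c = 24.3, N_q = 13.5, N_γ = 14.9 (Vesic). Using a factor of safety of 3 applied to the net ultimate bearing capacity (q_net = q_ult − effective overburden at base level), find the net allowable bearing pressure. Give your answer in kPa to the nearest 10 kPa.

q = γ·D_f = 19.1 × 1.17 = 22.347 kPa.
For the ½γBN_γ term take γ' = 21.4 − 9.81 = 11.59 kN/m³ (soil below base is submerged).
c·N_c = 19 × 24.3 = 461.7 kPa
q·N_q = 22.347 × 13.5 = 301.68 kPa
0.5·γ·B·N_γ = 0.5 × 11.59 × 4 × 14.9 = 345.38 kPa
q_ult = 461.7 + 301.68 + 345.38 = 1108.8 kPa.
Net ultimate: q_net = 1108.8 − 22.347 = 1086.4 kPa.
q_all(net) = 1086.4 / 3 = 362.14 kPa.

q_all(net) ≈ 360 kPa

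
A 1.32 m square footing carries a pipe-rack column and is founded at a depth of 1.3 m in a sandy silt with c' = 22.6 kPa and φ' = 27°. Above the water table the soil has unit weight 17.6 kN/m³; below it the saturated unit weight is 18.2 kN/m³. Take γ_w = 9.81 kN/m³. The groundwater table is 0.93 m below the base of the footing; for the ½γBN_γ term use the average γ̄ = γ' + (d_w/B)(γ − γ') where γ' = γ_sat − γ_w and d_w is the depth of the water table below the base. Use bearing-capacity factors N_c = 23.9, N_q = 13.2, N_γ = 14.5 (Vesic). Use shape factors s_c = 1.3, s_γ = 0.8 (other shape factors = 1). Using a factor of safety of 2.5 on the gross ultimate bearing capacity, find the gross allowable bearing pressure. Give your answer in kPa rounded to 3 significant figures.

Overburden at base level: q = 17.6 × 1.3 = 22.88 kPa.
The water table is 0.93 m below the base (< B = 1.32 m), so the ½γBN_γ term uses γ̄ = γ' + (d_w/B)(γ − γ') = 8.39 + (0.93/1.32)(17.6 − 8.39) = 14.879 kN/m³.
Cohesion term c·N_c·s_c = 22.6 × 23.9 × 1.3 = 702.18 kPa; surcharge term q·N_q = 22.88 × 13.2 = 302.02 kPa; self-weight term 0.5·γ·B·N_γ·s_γ = 0.5 × 14.879 × 1.32 × 14.5 × 0.8 = 113.91 kPa.
q_ult = 702.18 + 302.02 + 113.91 = 1118.1 kPa.
q_all = 1118.1 / 2.5 = 447.24 kPa.

q_all ≈ 447 kPa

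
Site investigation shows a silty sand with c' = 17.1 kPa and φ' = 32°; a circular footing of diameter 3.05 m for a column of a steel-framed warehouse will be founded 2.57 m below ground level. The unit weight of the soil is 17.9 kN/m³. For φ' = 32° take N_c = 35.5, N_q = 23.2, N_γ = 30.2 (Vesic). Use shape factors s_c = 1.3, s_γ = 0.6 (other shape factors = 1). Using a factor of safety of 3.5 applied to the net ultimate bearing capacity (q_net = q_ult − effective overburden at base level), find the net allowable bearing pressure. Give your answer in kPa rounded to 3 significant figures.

q = γ·D_f = 17.9 × 2.57 = 46.003 kPa.
c·N_c·s_c = 17.1 × 35.5 × 1.3 = 789.17 kPa
q·N_q = 46.003 × 23.2 = 1067.3 kPa
0.5·γ·B·N_γ·s_γ = 0.5 × 17.9 × 3.05 × 30.2 × 0.6 = 494.63 kPa
q_ult = 789.17 + 1067.3 + 494.63 = 2351.1 kPa.
Net ultimate: q_net = 2351.1 − 46.003 = 2305.1 kPa.
q_all(net) = 2305.1 / 3.5 = 658.59 kPa.

q_all(net) ≈ 659 kPa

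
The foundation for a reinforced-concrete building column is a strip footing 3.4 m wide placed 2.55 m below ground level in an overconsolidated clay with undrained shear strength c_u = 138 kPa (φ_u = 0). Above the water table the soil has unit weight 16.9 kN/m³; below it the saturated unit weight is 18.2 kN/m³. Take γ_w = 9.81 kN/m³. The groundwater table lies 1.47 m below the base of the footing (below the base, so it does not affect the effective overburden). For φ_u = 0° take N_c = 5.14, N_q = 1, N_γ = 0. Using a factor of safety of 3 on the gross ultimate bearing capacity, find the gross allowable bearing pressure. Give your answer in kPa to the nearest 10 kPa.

q_all ≈ 250 kPa

Effective surcharge at the founding depth q = γ·D_f = 16.9 × 2.55 = 43.095 kPa.
q_ult = c·N_c + q·N_q
     = 138 × 5.14 + 43.095 × 1
     = 709.32 + 43.095 = 752.41 kPa.
q_all = 752.41 / 3 = 250.8 kPa.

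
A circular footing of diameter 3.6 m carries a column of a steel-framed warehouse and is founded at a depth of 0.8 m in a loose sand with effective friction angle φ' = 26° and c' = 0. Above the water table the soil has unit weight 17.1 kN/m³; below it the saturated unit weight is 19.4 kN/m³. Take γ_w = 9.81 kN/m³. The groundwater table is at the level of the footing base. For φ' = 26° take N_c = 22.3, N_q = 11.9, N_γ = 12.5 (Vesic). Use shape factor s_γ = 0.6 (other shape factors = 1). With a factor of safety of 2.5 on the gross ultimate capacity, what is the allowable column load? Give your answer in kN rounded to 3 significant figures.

q = γ·D_f = 17.1 × 0.8 = 13.68 kPa.
For the ½γBN_γ term take γ' = 19.4 − 9.81 = 9.59 kN/m³ (soil below base is submerged).
q·N_q = 13.68 × 11.9 = 162.79 kPa
0.5·γ·B·N_γ·s_γ = 0.5 × 9.59 × 3.6 × 12.5 × 0.6 = 129.46 kPa
q_ult = 162.79 + 129.46 = 292.26 kPa.
Gross allowable pressure q_all = 292.26 / 2.5 = 116.9 kPa.
Footing area = 10.1788 m², so allowable column load = 116.9 × 10.1788 = 1189.9 kN.

P_all ≈ 1190 kN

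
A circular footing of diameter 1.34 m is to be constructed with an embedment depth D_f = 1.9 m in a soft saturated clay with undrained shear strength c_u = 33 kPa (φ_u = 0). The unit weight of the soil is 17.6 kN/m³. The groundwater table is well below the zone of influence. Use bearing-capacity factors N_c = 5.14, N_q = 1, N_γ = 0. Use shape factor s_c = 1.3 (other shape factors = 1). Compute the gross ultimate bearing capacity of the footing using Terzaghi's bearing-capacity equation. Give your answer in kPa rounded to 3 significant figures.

q_ult ≈ 254 kPa

Overburden at base level: q = 17.6 × 1.9 = 33.44 kPa.
Cohesion term c·N_c·s_c = 33 × 5.14 × 1.3 = 220.51 kPa; surcharge term q·N_q = 33.44 × 1 = 33.44 kPa.
q_ult = 220.51 + 33.44 = 253.95 kPa.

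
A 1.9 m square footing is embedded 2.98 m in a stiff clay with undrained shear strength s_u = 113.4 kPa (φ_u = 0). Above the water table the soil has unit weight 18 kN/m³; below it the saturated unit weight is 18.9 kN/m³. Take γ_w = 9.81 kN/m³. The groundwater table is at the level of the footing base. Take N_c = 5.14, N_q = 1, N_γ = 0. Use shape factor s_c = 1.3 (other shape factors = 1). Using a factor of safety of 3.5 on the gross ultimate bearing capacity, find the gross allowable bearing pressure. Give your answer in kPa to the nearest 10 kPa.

Overburden at base level: q = 18 × 2.98 = 53.64 kPa.
Cohesion term c·N_c·s_c = 113.4 × 5.14 × 1.3 = 757.74 kPa; surcharge term q·N_q = 53.64 × 1 = 53.64 kPa.
q_ult = 757.74 + 53.64 = 811.38 kPa.
q_all = 811.38 / 3.5 = 231.82 kPa.

q_all ≈ 230 kPa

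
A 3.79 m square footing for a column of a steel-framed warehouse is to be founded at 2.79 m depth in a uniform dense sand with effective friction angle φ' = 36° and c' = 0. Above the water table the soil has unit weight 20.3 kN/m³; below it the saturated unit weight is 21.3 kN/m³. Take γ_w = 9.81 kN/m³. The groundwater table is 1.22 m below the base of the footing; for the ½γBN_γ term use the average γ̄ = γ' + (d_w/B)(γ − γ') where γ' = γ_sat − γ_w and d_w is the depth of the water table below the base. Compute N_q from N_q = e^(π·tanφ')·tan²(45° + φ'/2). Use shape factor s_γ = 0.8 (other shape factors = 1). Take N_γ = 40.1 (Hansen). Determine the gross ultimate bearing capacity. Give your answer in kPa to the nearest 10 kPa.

q_ult ≈ 3010 kPa

tan36° = 0.7265, so N_q = e^(π×0.7265)·tan²(63°) = 9.801 × 3.852 = 37.75.
Effective surcharge at the founding depth q = γ·D_f = 20.3 × 2.79 = 56.637 kPa.
With d_w = 1.22 m < B, γ̄ = 11.49 + (1.22/3.79) × (20.3 − 11.49) = 14.326 kN/m³.
q_ult = q·N_q + 0.5·γ·B·N_γ·s_γ
     = 56.637 × 37.752 + 0.5 × 14.326 × 3.79 × 40.1 × 0.8
     = 2138.2 + 870.9 = 3009.1 kPa.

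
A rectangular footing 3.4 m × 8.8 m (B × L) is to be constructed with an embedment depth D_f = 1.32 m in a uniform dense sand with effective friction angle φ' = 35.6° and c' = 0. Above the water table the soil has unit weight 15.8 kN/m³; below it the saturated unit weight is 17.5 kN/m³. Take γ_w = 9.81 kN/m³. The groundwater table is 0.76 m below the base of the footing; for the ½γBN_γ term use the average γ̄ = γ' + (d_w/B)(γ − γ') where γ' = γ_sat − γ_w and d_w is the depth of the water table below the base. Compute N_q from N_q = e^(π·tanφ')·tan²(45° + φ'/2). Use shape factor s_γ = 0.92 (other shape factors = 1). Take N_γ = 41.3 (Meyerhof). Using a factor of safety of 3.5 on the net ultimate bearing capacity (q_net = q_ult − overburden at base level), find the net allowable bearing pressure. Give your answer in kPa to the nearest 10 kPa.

N_q = e^(π·tan35.6°)·tan²(62.8°) = 35.89.
Effective surcharge at the founding depth q = γ·D_f = 15.8 × 1.32 = 20.856 kPa.
With d_w = 0.76 m < B, γ̄ = 7.69 + (0.76/3.4) × (15.8 − 7.69) = 9.5028 kN/m³.
q_ult = q·N_q + 0.5·γ·B·N_γ·s_γ
     = 20.856 × 35.891 + 0.5 × 9.5028 × 3.4 × 41.3 × 0.92
     = 748.55 + 613.82 = 1362.4 kPa.
q_net = 1362.4 − 20.856 = 1341.5 kPa.
q_all(net) = 1341.5 / 3.5 = 383.29 kPa.

q_all(net) ≈ 380 kPa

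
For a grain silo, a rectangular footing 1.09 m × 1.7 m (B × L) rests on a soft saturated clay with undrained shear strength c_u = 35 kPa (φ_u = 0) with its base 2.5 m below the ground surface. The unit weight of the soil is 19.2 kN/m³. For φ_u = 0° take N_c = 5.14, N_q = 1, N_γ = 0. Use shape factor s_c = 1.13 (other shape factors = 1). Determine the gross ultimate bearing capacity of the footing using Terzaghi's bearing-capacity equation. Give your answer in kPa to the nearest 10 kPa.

q_ult ≈ 250 kPa

Effective surcharge at the founding depth q = γ·D_f = 19.2 × 2.5 = 48 kPa.
q_ult = c·N_c·s_c + q·N_q
     = 35 × 5.14 × 1.13 + 48 × 1
     = 203.29 + 48 = 251.29 kPa.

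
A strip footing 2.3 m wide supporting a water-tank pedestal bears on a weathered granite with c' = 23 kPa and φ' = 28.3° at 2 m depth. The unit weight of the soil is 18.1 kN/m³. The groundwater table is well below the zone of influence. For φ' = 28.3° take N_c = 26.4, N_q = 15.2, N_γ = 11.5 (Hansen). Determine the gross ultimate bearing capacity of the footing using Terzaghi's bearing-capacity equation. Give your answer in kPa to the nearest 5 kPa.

q_ult ≈ 1395 kPa

q = γ·D_f = 18.1 × 2 = 36.2 kPa.
c·N_c = 23 × 26.4 = 607.2 kPa
q·N_q = 36.2 × 15.2 = 550.24 kPa
0.5·γ·B·N_γ = 0.5 × 18.1 × 2.3 × 11.5 = 239.37 kPa
q_ult = 607.2 + 550.24 + 239.37 = 1396.8 kPa.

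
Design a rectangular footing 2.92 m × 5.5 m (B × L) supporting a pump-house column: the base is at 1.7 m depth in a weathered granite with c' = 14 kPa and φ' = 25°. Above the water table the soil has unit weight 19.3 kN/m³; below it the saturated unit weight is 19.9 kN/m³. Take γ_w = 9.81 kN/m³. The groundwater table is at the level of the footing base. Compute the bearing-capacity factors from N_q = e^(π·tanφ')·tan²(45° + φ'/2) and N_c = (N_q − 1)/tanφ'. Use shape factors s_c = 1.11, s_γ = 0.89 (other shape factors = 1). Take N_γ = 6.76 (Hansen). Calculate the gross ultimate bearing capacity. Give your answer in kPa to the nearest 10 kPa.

tan25° = 0.4663, so N_q = e^(π×0.4663)·tan²(57.5°) = 4.327 × 2.464 = 10.66.
N_c = (10.66 − 1)/tan25° = 20.72.
q = γ·D_f = 19.3 × 1.7 = 32.81 kPa.
For the ½γBN_γ term take γ' = 19.9 − 9.81 = 10.09 kN/m³ (soil below base is submerged).
c·N_c·s_c = 14 × 20.721 × 1.11 = 322 kPa
q·N_q = 32.81 × 10.662 = 349.82 kPa
0.5·γ·B·N_γ·s_γ = 0.5 × 10.09 × 2.92 × 6.76 × 0.89 = 88.63 kPa
q_ult = 322 + 349.82 + 88.63 = 760.45 kPa.

q_ult ≈ 760 kPa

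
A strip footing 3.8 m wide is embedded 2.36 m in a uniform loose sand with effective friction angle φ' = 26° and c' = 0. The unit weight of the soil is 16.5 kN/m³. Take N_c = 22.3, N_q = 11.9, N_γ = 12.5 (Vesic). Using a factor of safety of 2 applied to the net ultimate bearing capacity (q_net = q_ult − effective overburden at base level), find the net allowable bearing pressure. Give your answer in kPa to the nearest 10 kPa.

Overburden at base level: q = 16.5 × 2.36 = 38.94 kPa.
Surcharge term q·N_q = 38.94 × 11.9 = 463.39 kPa; self-weight term 0.5·γ·B·N_γ = 0.5 × 16.5 × 3.8 × 12.5 = 391.88 kPa.
q_ult = 463.39 + 391.88 = 855.26 kPa.
Net ultimate: q_net = 855.26 − 38.94 = 816.32 kPa.
q_all(net) = 816.32 / 2 = 408.16 kPa.

q_all(net) ≈ 410 kPa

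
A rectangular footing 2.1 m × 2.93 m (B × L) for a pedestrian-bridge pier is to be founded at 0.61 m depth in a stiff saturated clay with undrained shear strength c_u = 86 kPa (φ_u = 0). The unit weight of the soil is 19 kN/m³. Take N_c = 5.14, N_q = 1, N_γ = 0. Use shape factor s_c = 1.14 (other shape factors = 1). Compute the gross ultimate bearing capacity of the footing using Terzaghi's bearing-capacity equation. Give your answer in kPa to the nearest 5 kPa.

q = γ·D_f = 19 × 0.61 = 11.59 kPa.
c·N_c·s_c = 86 × 5.14 × 1.14 = 503.93 kPa
q·N_q = 11.59 × 1 = 11.59 kPa
q_ult = 503.93 + 11.59 = 515.52 kPa.

q_ult ≈ 515 kPa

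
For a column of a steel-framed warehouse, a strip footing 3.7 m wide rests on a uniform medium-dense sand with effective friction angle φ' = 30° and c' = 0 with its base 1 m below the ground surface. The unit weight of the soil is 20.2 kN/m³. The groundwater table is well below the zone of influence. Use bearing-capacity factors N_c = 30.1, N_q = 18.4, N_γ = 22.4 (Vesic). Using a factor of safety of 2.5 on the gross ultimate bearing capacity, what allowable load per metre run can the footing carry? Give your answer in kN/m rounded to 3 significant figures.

Effective surcharge at the founding depth q = γ·D_f = 20.2 × 1 = 20.2 kPa.
q_ult = q·N_q + 0.5·γ·B·N_γ
     = 20.2 × 18.4 + 0.5 × 20.2 × 3.7 × 22.4
     = 371.68 + 837.09 = 1208.8 kPa.
Gross allowable pressure q_all = 1208.8 / 2.5 = 483.51 kPa.
Allowable wall load = q_all × B = 483.51 × 3.7 = 1789 kN per metre run.

≈ 1790 kN/m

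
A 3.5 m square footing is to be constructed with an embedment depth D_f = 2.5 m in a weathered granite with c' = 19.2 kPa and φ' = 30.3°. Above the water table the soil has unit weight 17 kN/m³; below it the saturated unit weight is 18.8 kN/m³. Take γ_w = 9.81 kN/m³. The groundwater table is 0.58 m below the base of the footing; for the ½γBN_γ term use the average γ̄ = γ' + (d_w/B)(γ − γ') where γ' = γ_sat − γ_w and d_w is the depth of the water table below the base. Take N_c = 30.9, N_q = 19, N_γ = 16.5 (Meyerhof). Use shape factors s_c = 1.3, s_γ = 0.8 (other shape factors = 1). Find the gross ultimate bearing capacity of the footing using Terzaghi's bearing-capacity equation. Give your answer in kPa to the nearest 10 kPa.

q_ult ≈ 1820 kPa

q = γ·D_f = 17 × 2.5 = 42.5 kPa.
γ' = 8.99 kN/m³; averaging over the depth B below the base, γ̄ = γ' + (d_w/B)(γ − γ') = 10.317 kN/m³.
c·N_c·s_c = 19.2 × 30.9 × 1.3 = 771.26 kPa
q·N_q = 42.5 × 19 = 807.5 kPa
0.5·γ·B·N_γ·s_γ = 0.5 × 10.317 × 3.5 × 16.5 × 0.8 = 238.33 kPa
q_ult = 771.26 + 807.5 + 238.33 = 1817.1 kPa.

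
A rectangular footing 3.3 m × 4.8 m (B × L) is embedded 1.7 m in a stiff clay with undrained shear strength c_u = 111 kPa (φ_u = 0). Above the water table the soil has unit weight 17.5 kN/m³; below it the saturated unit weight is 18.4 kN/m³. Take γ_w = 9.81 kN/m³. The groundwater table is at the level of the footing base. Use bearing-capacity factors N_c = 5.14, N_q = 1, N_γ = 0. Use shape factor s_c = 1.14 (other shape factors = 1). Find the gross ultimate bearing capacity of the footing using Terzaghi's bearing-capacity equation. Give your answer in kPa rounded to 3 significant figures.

q_ult ≈ 680 kPa

q = γ·D_f = 17.5 × 1.7 = 29.75 kPa.
c·N_c·s_c = 111 × 5.14 × 1.14 = 650.42 kPa
q·N_q = 29.75 × 1 = 29.75 kPa
q_ult = 650.42 + 29.75 = 680.17 kPa.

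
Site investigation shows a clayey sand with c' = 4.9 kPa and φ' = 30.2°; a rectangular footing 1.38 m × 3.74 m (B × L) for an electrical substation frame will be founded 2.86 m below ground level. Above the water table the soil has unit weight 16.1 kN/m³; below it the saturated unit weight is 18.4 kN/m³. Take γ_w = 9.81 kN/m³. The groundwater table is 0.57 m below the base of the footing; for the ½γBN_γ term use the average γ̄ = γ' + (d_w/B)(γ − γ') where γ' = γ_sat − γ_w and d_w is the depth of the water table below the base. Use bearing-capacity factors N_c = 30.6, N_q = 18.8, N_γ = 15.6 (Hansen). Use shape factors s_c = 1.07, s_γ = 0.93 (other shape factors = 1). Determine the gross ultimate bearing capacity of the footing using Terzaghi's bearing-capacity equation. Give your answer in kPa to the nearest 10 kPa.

q_ult ≈ 1140 kPa

Overburden at base level: q = 16.1 × 2.86 = 46.046 kPa.
The water table is 0.57 m below the base (< B = 1.38 m), so the ½γBN_γ term uses γ̄ = γ' + (d_w/B)(γ − γ') = 8.59 + (0.57/1.38)(16.1 − 8.59) = 11.692 kN/m³.
Cohesion term c·N_c·s_c = 4.9 × 30.6 × 1.07 = 160.44 kPa; surcharge term q·N_q = 46.046 × 18.8 = 865.66 kPa; self-weight term 0.5·γ·B·N_γ·s_γ = 0.5 × 11.692 × 1.38 × 15.6 × 0.93 = 117.04 kPa.
q_ult = 160.44 + 865.66 + 117.04 = 1143.1 kPa.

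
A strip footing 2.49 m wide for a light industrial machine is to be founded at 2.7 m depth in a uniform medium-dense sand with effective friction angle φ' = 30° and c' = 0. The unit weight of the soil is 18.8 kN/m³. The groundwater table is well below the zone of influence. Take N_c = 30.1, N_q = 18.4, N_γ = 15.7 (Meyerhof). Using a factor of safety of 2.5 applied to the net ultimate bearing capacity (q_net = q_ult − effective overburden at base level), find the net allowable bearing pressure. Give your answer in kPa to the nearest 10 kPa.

q = γ·D_f = 18.8 × 2.7 = 50.76 kPa.
q·N_q = 50.76 × 18.4 = 933.98 kPa
0.5·γ·B·N_γ = 0.5 × 18.8 × 2.49 × 15.7 = 367.47 kPa
q_ult = 933.98 + 367.47 = 1301.5 kPa.
Net ultimate: q_net = 1301.5 − 50.76 = 1250.7 kPa.
q_all(net) = 1250.7 / 2.5 = 500.28 kPa.

q_all(net) ≈ 500 kPa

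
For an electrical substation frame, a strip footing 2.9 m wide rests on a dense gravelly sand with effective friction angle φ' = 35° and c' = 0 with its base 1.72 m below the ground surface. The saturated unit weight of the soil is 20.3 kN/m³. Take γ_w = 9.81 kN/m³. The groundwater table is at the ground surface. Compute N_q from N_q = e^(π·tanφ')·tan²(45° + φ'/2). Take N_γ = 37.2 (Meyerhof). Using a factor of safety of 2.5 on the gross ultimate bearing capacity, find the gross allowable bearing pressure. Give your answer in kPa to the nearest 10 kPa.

N_q = e^(π·tan35°)·tan²(62.5°) = 33.3.
Water table at ground surface, so effective unit weight γ' = 20.3 − 9.81 = 10.49 kN/m³ is used throughout; overburden q = 10.49 × 1.72 = 18.043 kPa; the same γ' applies in the ½γBN_γ term.
Surcharge term q·N_q = 18.043 × 33.296 = 600.75 kPa; self-weight term 0.5·γ·B·N_γ = 0.5 × 10.49 × 2.9 × 37.2 = 565.83 kPa.
q_ult = 600.75 + 565.83 = 1166.6 kPa.
q_all = 1166.6 / 2.5 = 466.63 kPa.

q_all ≈ 470 kPa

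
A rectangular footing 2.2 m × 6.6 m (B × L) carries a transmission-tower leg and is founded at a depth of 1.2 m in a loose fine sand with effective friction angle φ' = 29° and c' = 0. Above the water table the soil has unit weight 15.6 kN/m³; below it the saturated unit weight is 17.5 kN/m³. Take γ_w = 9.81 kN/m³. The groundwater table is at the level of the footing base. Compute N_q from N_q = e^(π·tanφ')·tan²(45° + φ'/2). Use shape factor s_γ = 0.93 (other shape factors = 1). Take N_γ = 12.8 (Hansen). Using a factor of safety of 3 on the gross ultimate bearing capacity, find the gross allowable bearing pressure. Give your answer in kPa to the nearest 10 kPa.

N_q = e^(π·tan29°)·tan²(59.5°) = 16.44.
Effective surcharge at the founding depth q = γ·D_f = 15.6 × 1.2 = 18.72 kPa.
The water table coincides with the base, so in the self-weight term γ → γ' = 7.69 kN/m³.
q_ult = q·N_q + 0.5·γ·B·N_γ·s_γ
     = 18.72 × 16.443 + 0.5 × 7.69 × 2.2 × 12.8 × 0.93
     = 307.82 + 100.7 = 408.51 kPa.
q_all = 408.51 / 3 = 136.17 kPa.

q_all ≈ 140 kPa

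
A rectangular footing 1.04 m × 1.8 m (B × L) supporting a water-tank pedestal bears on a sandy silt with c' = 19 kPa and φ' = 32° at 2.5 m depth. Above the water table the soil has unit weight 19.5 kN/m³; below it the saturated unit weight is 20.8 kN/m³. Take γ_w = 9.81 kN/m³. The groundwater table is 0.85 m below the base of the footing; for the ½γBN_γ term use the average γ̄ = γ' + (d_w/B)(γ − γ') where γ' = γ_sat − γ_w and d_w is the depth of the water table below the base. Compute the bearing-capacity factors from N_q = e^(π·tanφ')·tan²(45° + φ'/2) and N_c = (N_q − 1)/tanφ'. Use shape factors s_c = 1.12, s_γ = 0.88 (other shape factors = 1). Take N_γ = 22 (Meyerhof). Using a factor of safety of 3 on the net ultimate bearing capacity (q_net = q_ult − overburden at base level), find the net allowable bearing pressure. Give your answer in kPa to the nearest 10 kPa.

N_q = e^(π·tan32°)·tan²(61°) = 23.18; N_c = (N_q − 1)/tanφ' = 35.49.
q = γ·D_f = 19.5 × 2.5 = 48.75 kPa.
γ' = 10.99 kN/m³; averaging over the depth B below the base, γ̄ = γ' + (d_w/B)(γ − γ') = 17.945 kN/m³.
c·N_c·s_c = 19 × 35.49 × 1.12 = 755.23 kPa
q·N_q = 48.75 × 23.177 = 1129.9 kPa
0.5·γ·B·N_γ·s_γ = 0.5 × 17.945 × 1.04 × 22 × 0.88 = 180.66 kPa
q_ult = 755.23 + 1129.9 + 180.66 = 2065.8 kPa.
q_net = 2065.8 − 48.75 = 2017 kPa.
q_all(net) = 2017 / 3 = 672.34 kPa.

q_all(net) ≈ 670 kPa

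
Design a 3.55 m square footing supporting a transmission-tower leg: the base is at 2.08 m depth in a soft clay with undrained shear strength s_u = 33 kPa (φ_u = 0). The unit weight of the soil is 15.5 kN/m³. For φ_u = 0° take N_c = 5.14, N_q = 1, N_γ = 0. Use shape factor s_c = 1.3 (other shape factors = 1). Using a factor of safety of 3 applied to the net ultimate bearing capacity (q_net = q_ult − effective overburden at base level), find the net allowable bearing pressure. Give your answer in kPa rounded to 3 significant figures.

Overburden at base level: q = 15.5 × 2.08 = 32.24 kPa.
Cohesion term c·N_c·s_c = 33 × 5.14 × 1.3 = 220.51 kPa; surcharge term q·N_q = 32.24 × 1 = 32.24 kPa.
q_ult = 220.51 + 32.24 = 252.75 kPa.
Net ultimate: q_net = 252.75 − 32.24 = 220.51 kPa.
q_all(net) = 220.51 / 3 = 73.502 kPa.

q_all(net) ≈ 73.5 kPa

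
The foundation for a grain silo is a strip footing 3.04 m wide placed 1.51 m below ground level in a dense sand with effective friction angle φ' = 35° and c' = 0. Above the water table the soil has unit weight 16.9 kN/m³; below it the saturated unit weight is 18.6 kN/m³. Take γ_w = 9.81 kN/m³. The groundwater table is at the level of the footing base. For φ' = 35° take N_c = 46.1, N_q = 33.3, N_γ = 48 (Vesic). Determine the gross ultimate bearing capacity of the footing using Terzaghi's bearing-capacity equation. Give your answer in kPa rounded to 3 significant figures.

q = γ·D_f = 16.9 × 1.51 = 25.519 kPa.
For the ½γBN_γ term take γ' = 18.6 − 9.81 = 8.79 kN/m³ (soil below base is submerged).
q·N_q = 25.519 × 33.3 = 849.78 kPa
0.5·γ·B·N_γ = 0.5 × 8.79 × 3.04 × 48 = 641.32 kPa
q_ult = 849.78 + 641.32 = 1491.1 kPa.

q_ult ≈ 1490 kPa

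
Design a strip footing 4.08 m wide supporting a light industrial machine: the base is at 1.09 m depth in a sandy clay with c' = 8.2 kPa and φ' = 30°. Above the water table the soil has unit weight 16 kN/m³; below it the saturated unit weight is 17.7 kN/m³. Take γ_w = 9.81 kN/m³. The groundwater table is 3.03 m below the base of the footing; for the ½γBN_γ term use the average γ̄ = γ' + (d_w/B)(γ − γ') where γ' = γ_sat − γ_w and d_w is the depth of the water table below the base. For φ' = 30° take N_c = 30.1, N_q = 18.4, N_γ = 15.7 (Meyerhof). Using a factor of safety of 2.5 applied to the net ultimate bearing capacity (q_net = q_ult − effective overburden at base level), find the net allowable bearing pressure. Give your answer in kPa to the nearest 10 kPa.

q_all(net) ≈ 400 kPa

Effective surcharge at the founding depth q = γ·D_f = 16 × 1.09 = 17.44 kPa.
With d_w = 3.03 m < B, γ̄ = 7.89 + (3.03/4.08) × (16 − 7.89) = 13.913 kN/m³.
q_ult = c·N_c + q·N_q + 0.5·γ·B·N_γ
     = 8.2 × 30.1 + 17.44 × 18.4 + 0.5 × 13.913 × 4.08 × 15.7
     = 246.82 + 320.9 + 445.6 = 1013.3 kPa.
Net ultimate: q_net = 1013.3 − 17.44 = 995.88 kPa.
q_all(net) = 995.88 / 2.5 = 398.35 kPa.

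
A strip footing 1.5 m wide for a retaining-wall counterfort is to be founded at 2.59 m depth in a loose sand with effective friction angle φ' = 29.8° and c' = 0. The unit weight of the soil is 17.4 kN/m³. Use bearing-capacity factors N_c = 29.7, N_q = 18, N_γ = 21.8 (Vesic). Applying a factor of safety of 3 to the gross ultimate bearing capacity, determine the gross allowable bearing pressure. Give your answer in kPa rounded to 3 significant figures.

q_all ≈ 365 kPa

q = γ·D_f = 17.4 × 2.59 = 45.066 kPa.
q·N_q = 45.066 × 18 = 811.19 kPa
0.5·γ·B·N_γ = 0.5 × 17.4 × 1.5 × 21.8 = 284.49 kPa
q_ult = 811.19 + 284.49 = 1095.7 kPa.
q_all = q_ult / FS = 1095.7 / 3 = 365.23 kPa.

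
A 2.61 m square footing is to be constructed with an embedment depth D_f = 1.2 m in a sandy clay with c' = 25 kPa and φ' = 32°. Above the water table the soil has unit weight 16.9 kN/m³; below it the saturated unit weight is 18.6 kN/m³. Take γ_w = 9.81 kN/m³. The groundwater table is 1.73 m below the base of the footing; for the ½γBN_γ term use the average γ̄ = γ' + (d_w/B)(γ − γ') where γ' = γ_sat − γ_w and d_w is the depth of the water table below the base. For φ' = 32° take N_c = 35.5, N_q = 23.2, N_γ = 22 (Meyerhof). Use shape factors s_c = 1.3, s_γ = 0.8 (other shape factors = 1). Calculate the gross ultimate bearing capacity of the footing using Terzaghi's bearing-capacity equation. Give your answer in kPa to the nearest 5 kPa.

Overburden at base level: q = 16.9 × 1.2 = 20.28 kPa.
The water table is 1.73 m below the base (< B = 2.61 m), so the ½γBN_γ term uses γ̄ = γ' + (d_w/B)(γ − γ') = 8.79 + (1.73/2.61)(16.9 − 8.79) = 14.166 kN/m³.
Cohesion term c·N_c·s_c = 25 × 35.5 × 1.3 = 1153.8 kPa; surcharge term q·N_q = 20.28 × 23.2 = 470.5 kPa; self-weight term 0.5·γ·B·N_γ·s_γ = 0.5 × 14.166 × 2.61 × 22 × 0.8 = 325.36 kPa.
q_ult = 1153.8 + 470.5 + 325.36 = 1949.6 kPa.

q_ult ≈ 1950 kPa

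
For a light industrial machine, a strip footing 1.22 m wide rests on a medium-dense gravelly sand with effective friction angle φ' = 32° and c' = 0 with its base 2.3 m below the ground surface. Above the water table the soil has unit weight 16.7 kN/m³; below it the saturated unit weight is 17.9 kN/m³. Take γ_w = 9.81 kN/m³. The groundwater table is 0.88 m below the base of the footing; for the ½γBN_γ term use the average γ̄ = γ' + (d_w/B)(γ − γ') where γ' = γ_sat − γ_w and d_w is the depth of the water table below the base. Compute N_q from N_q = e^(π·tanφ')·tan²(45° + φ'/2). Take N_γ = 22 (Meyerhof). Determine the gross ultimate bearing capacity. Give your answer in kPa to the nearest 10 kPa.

q_ult ≈ 1080 kPa

tan32° = 0.6249, so N_q = e^(π×0.6249)·tan²(61°) = 7.121 × 3.255 = 23.18.
Effective surcharge at the founding depth q = γ·D_f = 16.7 × 2.3 = 38.41 kPa.
With d_w = 0.88 m < B, γ̄ = 8.09 + (0.88/1.22) × (16.7 − 8.09) = 14.3 kN/m³.
q_ult = q·N_q + 0.5·γ·B·N_γ
     = 38.41 × 23.177 + 0.5 × 14.3 × 1.22 × 22
     = 890.22 + 191.91 = 1082.1 kPa.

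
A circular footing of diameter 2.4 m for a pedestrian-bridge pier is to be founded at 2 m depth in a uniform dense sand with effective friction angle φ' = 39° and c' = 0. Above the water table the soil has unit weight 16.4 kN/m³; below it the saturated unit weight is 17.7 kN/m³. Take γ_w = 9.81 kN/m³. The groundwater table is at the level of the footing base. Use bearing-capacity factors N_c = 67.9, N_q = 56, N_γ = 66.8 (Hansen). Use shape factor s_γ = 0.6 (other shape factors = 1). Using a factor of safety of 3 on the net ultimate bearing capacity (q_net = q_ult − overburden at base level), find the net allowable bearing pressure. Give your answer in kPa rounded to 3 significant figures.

q_all(net) ≈ 728 kPa

q = γ·D_f = 16.4 × 2 = 32.8 kPa.
For the ½γBN_γ term take γ' = 17.7 − 9.81 = 7.89 kN/m³ (soil below base is submerged).
q·N_q = 32.8 × 56 = 1836.8 kPa
0.5·γ·B·N_γ·s_γ = 0.5 × 7.89 × 2.4 × 66.8 × 0.6 = 379.48 kPa
q_ult = 1836.8 + 379.48 = 2216.3 kPa.
q_net = 2216.3 − 32.8 = 2183.5 kPa.
q_all(net) = 2183.5 / 3 = 727.83 kPa.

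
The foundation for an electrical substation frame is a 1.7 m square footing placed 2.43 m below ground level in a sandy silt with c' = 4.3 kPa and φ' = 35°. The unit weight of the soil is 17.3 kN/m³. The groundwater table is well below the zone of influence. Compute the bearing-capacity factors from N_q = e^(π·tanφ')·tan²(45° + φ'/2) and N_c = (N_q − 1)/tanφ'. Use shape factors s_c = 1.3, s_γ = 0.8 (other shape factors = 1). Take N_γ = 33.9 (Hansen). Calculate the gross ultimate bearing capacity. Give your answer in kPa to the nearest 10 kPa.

tan35° = 0.7002, so N_q = e^(π×0.7002)·tan²(62.5°) = 9.023 × 3.69 = 33.3.
N_c = (33.3 − 1)/tan35° = 46.12.
Effective surcharge at the founding depth q = γ·D_f = 17.3 × 2.43 = 42.039 kPa.
q_ult = c·N_c·s_c + q·N_q + 0.5·γ·B·N_γ·s_γ
     = 4.3 × 46.124 × 1.3 + 42.039 × 33.296 + 0.5 × 17.3 × 1.7 × 33.9 × 0.8
     = 257.83 + 1399.7 + 398.8 = 2056.4 kPa.

q_ult ≈ 2060 kPa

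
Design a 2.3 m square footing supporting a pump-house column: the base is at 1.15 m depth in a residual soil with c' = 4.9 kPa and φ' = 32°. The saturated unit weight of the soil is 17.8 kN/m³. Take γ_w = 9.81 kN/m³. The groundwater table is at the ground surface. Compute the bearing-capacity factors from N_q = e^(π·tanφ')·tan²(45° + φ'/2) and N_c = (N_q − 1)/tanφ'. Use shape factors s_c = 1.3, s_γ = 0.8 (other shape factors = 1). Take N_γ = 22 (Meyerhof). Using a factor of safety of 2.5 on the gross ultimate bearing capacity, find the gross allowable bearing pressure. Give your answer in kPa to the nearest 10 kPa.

N_q = e^(π·tan32°)·tan²(61°) = 23.18; N_c = (N_q − 1)/tanφ' = 35.49.
Water table at ground surface, so effective unit weight γ' = 17.8 − 9.81 = 7.99 kN/m³ is used throughout; overburden q = 7.99 × 1.15 = 9.1885 kPa; the same γ' applies in the ½γBN_γ term.
Cohesion term c·N_c·s_c = 4.9 × 35.49 × 1.3 = 226.07 kPa; surcharge term q·N_q = 9.1885 × 23.177 = 212.96 kPa; self-weight term 0.5·γ·B·N_γ·s_γ = 0.5 × 7.99 × 2.3 × 22 × 0.8 = 161.72 kPa.
q_ult = 226.07 + 212.96 + 161.72 = 600.75 kPa.
q_all = 600.75 / 2.5 = 240.3 kPa.

q_all ≈ 240 kPa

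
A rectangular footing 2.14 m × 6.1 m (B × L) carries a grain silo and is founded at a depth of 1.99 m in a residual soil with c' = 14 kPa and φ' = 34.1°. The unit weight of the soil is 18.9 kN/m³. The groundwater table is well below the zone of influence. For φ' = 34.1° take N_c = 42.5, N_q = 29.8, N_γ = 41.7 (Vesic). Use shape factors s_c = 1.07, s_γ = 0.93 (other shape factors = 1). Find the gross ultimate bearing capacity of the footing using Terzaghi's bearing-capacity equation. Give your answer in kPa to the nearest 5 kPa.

q_ult ≈ 2540 kPa

q = γ·D_f = 18.9 × 1.99 = 37.611 kPa.
c·N_c·s_c = 14 × 42.5 × 1.07 = 636.65 kPa
q·N_q = 37.611 × 29.8 = 1120.8 kPa
0.5·γ·B·N_γ·s_γ = 0.5 × 18.9 × 2.14 × 41.7 × 0.93 = 784.27 kPa
q_ult = 636.65 + 1120.8 + 784.27 = 2541.7 kPa.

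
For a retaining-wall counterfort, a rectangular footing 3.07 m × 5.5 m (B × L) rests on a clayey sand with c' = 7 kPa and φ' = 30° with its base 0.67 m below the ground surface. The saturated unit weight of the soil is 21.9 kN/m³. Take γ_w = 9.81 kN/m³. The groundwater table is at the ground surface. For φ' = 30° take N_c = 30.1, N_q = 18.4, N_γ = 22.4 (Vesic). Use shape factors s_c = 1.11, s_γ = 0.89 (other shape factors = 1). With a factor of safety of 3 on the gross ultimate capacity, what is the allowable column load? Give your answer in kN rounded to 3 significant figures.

P_all ≈ 4240 kN

γ' = 21.9 − 9.81 = 12.09 kN/m³ (submerged throughout). q = 12.09 × 0.67 = 8.1003 kPa; the same γ' applies in the ½γBN_γ term.
c·N_c·s_c = 7 × 30.1 × 1.11 = 233.88 kPa
q·N_q = 8.1003 × 18.4 = 149.05 kPa
0.5·γ·B·N_γ·s_γ = 0.5 × 12.09 × 3.07 × 22.4 × 0.89 = 369.98 kPa
q_ult = 233.88 + 149.05 + 369.98 = 752.9 kPa.
Gross allowable pressure q_all = 752.9 / 3 = 250.97 kPa.
Footing area = 16.885 m², so allowable column load = 250.97 × 16.885 = 4237.6 kN.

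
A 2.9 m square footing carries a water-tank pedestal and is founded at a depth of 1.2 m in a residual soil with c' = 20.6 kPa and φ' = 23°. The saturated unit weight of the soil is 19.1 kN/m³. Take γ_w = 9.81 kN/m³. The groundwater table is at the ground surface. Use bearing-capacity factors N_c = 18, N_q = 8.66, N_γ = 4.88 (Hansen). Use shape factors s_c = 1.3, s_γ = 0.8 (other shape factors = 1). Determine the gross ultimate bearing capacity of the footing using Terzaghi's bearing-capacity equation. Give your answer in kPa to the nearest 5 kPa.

q_ult ≈ 630 kPa

Water table at ground surface, so effective unit weight γ' = 19.1 − 9.81 = 9.29 kN/m³ is used throughout; overburden q = 9.29 × 1.2 = 11.148 kPa; the same γ' applies in the ½γBN_γ term.
Cohesion term c·N_c·s_c = 20.6 × 18 × 1.3 = 482.04 kPa; surcharge term q·N_q = 11.148 × 8.66 = 96.542 kPa; self-weight term 0.5·γ·B·N_γ·s_γ = 0.5 × 9.29 × 2.9 × 4.88 × 0.8 = 52.589 kPa.
q_ult = 482.04 + 96.542 + 52.589 = 631.17 kPa.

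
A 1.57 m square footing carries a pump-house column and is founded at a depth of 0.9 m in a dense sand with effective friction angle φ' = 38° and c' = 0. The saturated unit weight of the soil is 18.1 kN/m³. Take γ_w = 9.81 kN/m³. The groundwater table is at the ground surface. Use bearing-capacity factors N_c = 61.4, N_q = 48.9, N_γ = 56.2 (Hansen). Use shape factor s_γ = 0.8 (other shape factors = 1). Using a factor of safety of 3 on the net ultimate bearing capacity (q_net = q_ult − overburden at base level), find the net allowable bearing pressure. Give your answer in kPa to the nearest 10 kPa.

With the water table at the surface the whole profile is submerged: γ' = 18.1 − 9.81 = 8.29 kN/m³, so q = γ'·D_f = 7.461 kPa; the same γ' applies in the ½γBN_γ term.
q_ult = q·N_q + 0.5·γ·B·N_γ·s_γ
     = 7.461 × 48.9 + 0.5 × 8.29 × 1.57 × 56.2 × 0.8
     = 364.84 + 292.58 = 657.43 kPa.
q_net = 657.43 − 7.461 = 649.97 kPa.
q_all(net) = 649.97 / 3 = 216.66 kPa.

q_all(net) ≈ 220 kPa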